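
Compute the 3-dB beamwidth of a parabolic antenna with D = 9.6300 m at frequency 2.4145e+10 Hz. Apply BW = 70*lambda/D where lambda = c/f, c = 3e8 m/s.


lambda = c / f = 3.0000e+08 / 2.4145e+10 = 0.01242493 m
BW = 70 * 0.01242493 / 9.6300 = 0.09032 deg

0.09032 deg


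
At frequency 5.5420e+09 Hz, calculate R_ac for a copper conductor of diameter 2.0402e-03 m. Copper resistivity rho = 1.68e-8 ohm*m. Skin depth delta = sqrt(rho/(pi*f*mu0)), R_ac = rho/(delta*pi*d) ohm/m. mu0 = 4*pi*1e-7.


delta = sqrt(1.68e-8 / (pi * 5.5420e+09 * 4*pi*1e-7)) = 8.762772e-07 m
R_ac = 1.68e-8 / (8.762772e-07 * pi * 2.0402e-03) = 2.991 ohm/m

2.991 ohm/m


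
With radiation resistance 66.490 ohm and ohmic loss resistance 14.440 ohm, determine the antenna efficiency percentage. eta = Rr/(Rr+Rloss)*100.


eta = 66.490 / (66.490 + 14.440) * 100 = 82.16%

82.16%


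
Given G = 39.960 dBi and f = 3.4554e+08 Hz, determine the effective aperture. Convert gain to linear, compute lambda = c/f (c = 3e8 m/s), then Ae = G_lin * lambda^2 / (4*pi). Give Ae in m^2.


lambda = c / f = 3.0000e+08 / 3.4554e+08 = 0.8682063 m
G_linear = 10^(39.960/10) = 9908.319
Ae = G_linear * lambda^2 / (4*pi) = 9908.319 * 0.8682063^2 / (4*pi) = 594.3 m^2

594.3 m^2


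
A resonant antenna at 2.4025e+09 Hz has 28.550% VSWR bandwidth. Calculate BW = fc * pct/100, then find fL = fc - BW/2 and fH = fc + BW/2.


BW = 2.4025e+09 * 28.550/100 = 6.859138e+08 Hz
fL = 2.4025e+09 - 6.859138e+08/2 = 2.060e+09 Hz
fH = 2.4025e+09 + 6.859138e+08/2 = 2.745e+09 Hz

BW=6.859e+08 Hz, fL=2.060e+09 Hz, fH=2.745e+09 Hz


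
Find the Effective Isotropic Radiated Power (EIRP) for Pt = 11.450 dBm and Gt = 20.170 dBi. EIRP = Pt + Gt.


EIRP = Pt + Gt = 11.450 + 20.170 = 31.62 dBm

31.62 dBm


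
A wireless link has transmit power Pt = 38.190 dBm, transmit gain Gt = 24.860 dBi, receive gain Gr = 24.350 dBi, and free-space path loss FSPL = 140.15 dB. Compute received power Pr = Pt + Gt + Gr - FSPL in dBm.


Pr = 38.190 + 24.860 + 24.350 - 140.15 = -52.75 dBm

-52.75 dBm


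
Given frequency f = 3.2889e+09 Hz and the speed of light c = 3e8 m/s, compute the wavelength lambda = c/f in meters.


lambda = c / f = 3.0000e+08 / 3.2889e+09 = 0.09122 m

0.09122 m


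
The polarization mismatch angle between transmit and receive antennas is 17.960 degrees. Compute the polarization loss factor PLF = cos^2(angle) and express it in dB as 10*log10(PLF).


PLF_linear = cos^2(17.960 deg) = 0.9049185
PLF_dB = 10 * log10(0.9049185) = -0.4339 dB

-0.4339 dB


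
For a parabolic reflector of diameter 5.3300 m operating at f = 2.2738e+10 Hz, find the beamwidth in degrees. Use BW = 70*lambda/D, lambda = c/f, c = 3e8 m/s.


lambda = c / f = 3.0000e+08 / 2.2738e+10 = 0.01319377 m
BW = 70 * 0.01319377 / 5.3300 = 0.1733 deg

0.1733 deg


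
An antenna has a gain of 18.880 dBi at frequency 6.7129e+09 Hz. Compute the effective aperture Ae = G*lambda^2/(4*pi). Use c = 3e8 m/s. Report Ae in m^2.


lambda = c / f = 3.0000e+08 / 6.7129e+09 = 0.04469007 m
G_linear = 10^(18.880/10) = 77.26806
Ae = G_linear * lambda^2 / (4*pi) = 77.26806 * 0.04469007^2 / (4*pi) = 0.01228 m^2

0.01228 m^2


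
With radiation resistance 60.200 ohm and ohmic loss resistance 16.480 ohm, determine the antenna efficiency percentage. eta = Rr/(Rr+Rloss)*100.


eta = 60.200 / (60.200 + 16.480) * 100 = 78.51%

78.51%


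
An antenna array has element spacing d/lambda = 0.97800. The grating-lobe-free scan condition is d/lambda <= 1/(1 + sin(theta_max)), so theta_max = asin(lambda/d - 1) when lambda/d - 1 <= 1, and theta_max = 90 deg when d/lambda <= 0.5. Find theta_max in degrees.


lambda/d - 1 = 1/0.97800 - 1 = 0.02249489
theta_max = asin(0.02249489) = 1.289 deg

1.289 deg


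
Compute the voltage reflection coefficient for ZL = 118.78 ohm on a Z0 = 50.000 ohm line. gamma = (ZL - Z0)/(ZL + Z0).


gamma = (118.78 - 50.000) / (118.78 + 50.000) = 0.4075

0.4075


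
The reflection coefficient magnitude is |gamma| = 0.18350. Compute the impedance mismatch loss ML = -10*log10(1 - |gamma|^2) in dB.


ML = -10 * log10(1 - 0.18350^2) = -10 * log10(0.96632775) = 0.1488 dB

0.1488 dB


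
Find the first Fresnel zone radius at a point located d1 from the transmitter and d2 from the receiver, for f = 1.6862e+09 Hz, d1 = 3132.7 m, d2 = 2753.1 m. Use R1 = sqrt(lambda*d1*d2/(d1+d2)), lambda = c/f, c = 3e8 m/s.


lambda = c / f = 3.0000e+08 / 1.6862e+09 = 0.1779148 m
R1 = sqrt(0.1779148 * 3132.7 * 2753.1 / (3132.7 + 2753.1)) = 16.15 m

16.15 m


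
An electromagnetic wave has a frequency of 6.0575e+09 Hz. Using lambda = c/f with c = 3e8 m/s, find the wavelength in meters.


lambda = c / f = 3.0000e+08 / 6.0575e+09 = 0.04953 m

0.04953 m


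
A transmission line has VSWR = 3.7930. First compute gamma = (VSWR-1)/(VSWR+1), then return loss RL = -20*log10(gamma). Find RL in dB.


gamma = (3.7930 - 1) / (3.7930 + 1) = 0.5827248
RL = -20 * log10(0.5827248) = 4.691 dB

4.691 dB


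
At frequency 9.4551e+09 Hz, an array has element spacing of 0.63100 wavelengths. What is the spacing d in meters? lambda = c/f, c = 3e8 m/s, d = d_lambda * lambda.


lambda = c / f = 3.0000e+08 / 9.4551e+09 = 0.03172891 m
d = 0.63100 * 0.03172891 = 0.02002 m

0.02002 m


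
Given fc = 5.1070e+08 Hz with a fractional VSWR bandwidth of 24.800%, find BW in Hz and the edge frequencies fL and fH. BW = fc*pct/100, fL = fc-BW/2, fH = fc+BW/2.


BW = 5.1070e+08 * 24.800/100 = 1.266536e+08 Hz
fL = 5.1070e+08 - 1.266536e+08/2 = 4.474e+08 Hz
fH = 5.1070e+08 + 1.266536e+08/2 = 5.740e+08 Hz

BW=1.267e+08 Hz, fL=4.474e+08 Hz, fH=5.740e+08 Hz


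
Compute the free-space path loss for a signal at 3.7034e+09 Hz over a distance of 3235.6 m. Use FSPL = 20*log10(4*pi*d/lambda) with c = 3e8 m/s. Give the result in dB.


lambda = c / f = 3.0000e+08 / 3.7034e+09 = 0.08100664 m
FSPL = 20 * log10(4*pi*3235.6/0.08100664) = 114.0 dB

114.0 dB


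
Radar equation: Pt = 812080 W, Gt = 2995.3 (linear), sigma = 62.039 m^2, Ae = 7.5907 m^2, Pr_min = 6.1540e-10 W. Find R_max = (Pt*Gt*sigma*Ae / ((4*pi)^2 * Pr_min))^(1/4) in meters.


R^4 = 812080*2995.3*62.039*7.5907 / ((4*pi)^2 * 6.1540e-10) = 1.178714e+19
R_max = 1.178714e+19^0.25 = 58594 m

58594 m


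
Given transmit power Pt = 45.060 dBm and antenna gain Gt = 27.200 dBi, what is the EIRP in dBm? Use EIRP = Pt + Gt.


EIRP = Pt + Gt = 45.060 + 27.200 = 72.26 dBm

72.26 dBm


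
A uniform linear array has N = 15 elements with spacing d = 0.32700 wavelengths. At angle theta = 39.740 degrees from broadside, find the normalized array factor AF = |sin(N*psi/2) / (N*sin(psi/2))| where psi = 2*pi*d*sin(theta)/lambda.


psi = 2*pi*0.32700*sin(39.740 deg) = 1.313517 rad
AF = |sin(15*1.313517/2) / (15*sin(1.313517/2))| = 0.04518

0.04518


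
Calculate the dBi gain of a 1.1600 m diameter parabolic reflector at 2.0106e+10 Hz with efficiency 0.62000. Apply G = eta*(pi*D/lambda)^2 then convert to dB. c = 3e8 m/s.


lambda = c / f = 3.0000e+08 / 2.0106e+10 = 0.01492092 m
G_linear = 0.62000 * (pi * 1.1600 / 0.01492092)^2 = 36984.20
G_dBi = 10 * log10(36984.20) = 45.68 dBi

45.68 dBi


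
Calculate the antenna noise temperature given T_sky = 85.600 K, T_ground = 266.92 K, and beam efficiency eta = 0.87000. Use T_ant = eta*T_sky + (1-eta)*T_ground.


T_ant = 0.87000 * 85.600 + (1 - 0.87000) * 266.92 = 109.2 K

109.2 K


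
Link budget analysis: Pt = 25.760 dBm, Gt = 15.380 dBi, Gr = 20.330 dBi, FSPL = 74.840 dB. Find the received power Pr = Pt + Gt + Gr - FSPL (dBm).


Pr = 25.760 + 15.380 + 20.330 - 74.840 = -13.37 dBm

-13.37 dBm


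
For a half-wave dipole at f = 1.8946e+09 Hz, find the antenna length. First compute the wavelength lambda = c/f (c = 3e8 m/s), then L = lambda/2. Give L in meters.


lambda = c / f = 3.0000e+08 / 1.8946e+09 = 0.1583448 m
L = lambda / 2 = 0.1583448 / 2 = 0.07917 m

0.07917 m


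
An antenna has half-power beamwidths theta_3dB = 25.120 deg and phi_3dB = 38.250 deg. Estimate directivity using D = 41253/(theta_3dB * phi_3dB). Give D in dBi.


D_linear = 41253 / (25.120 * 38.250) = 42.93431
D_dBi = 10 * log10(42.93431) = 16.33 dBi

16.33 dBi


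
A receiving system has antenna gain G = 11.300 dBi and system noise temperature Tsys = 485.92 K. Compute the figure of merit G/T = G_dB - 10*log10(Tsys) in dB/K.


G/T = 11.300 - 10*log10(485.92) = 11.300 - 26.86565 = -15.57 dB/K

-15.57 dB/K


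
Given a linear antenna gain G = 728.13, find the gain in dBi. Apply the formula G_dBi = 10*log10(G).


G_dBi = 10 * log10(728.13) = 28.62 dBi

28.62 dBi


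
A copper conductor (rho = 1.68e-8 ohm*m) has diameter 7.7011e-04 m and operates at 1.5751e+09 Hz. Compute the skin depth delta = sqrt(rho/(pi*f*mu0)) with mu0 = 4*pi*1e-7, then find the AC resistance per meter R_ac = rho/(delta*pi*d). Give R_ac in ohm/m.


delta = sqrt(1.68e-8 / (pi * 1.5751e+09 * 4*pi*1e-7)) = 1.643693e-06 m
R_ac = 1.68e-8 / (1.643693e-06 * pi * 7.7011e-04) = 4.225 ohm/m

4.225 ohm/m


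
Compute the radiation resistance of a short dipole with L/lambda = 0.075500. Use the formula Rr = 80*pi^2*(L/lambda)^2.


Rr = 80 * pi^2 * (0.075500)^2 = 80 * 9.869604 * 5.700250e-03 = 4.501 ohm

4.501 ohm


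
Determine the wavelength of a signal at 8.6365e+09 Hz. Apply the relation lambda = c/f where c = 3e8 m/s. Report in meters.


lambda = c / f = 3.0000e+08 / 8.6365e+09 = 0.03474 m

0.03474 m


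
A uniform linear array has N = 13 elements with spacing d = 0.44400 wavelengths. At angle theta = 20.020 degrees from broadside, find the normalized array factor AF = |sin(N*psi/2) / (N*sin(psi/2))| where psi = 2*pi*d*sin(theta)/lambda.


psi = 2*pi*0.44400*sin(20.020 deg) = 0.9550603 rad
AF = |sin(13*0.9550603/2) / (13*sin(0.9550603/2))| = 0.01259

0.01259


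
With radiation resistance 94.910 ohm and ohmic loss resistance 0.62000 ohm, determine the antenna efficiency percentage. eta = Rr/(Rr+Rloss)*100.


eta = 94.910 / (94.910 + 0.62000) * 100 = 99.35%

99.35%


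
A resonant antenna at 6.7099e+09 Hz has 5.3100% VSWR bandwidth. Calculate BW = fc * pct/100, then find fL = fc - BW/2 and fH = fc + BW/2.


BW = 6.7099e+09 * 5.3100/100 = 3.562957e+08 Hz
fL = 6.7099e+09 - 3.562957e+08/2 = 6.532e+09 Hz
fH = 6.7099e+09 + 3.562957e+08/2 = 6.888e+09 Hz

BW=3.563e+08 Hz, fL=6.532e+09 Hz, fH=6.888e+09 Hz


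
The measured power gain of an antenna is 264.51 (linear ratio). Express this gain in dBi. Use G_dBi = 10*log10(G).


G_dBi = 10 * log10(264.51) = 24.22 dBi

24.22 dBi


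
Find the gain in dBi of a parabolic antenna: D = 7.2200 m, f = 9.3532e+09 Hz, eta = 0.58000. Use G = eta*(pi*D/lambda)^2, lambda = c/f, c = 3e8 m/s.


lambda = c / f = 3.0000e+08 / 9.3532e+09 = 0.03207458 m
G_linear = 0.58000 * (pi * 7.2200 / 0.03207458)^2 = 290054.9
G_dBi = 10 * log10(290054.9) = 54.62 dBi

54.62 dBi


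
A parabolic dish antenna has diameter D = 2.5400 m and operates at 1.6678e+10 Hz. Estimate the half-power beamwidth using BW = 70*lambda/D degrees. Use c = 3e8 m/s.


lambda = c / f = 3.0000e+08 / 1.6678e+10 = 0.01798777 m
BW = 70 * 0.01798777 / 2.5400 = 0.4957 deg

0.4957 deg


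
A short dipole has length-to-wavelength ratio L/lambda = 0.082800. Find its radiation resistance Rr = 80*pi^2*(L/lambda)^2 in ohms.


Rr = 80 * pi^2 * (0.082800)^2 = 80 * 9.869604 * 6.855840e-03 = 5.413 ohm

5.413 ohm


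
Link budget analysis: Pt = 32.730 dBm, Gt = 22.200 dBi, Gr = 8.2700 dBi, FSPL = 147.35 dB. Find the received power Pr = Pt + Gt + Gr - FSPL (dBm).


Pr = 32.730 + 22.200 + 8.2700 - 147.35 = -84.15 dBm

-84.15 dBm


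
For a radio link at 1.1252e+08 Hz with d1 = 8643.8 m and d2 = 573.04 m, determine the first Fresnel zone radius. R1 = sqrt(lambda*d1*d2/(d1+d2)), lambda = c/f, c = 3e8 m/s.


lambda = c / f = 3.0000e+08 / 1.1252e+08 = 2.666193 m
R1 = sqrt(2.666193 * 8643.8 * 573.04 / (8643.8 + 573.04)) = 37.85 m

37.85 m


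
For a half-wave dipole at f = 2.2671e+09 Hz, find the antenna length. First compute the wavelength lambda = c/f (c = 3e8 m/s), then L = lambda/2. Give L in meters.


lambda = c / f = 3.0000e+08 / 2.2671e+09 = 0.1323276 m
L = lambda / 2 = 0.1323276 / 2 = 0.06616 m

0.06616 m


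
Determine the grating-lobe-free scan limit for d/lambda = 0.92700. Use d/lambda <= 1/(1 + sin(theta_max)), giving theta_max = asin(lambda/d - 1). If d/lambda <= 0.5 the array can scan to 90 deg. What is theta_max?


lambda/d - 1 = 1/0.92700 - 1 = 0.07874865
theta_max = asin(0.07874865) = 4.517 deg

4.517 deg


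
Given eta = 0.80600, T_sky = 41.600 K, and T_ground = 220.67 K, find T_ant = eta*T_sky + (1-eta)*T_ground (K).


T_ant = 0.80600 * 41.600 + (1 - 0.80600) * 220.67 = 76.34 K

76.34 K


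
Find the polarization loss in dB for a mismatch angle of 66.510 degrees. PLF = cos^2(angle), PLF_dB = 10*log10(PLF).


PLF_linear = cos^2(66.510 deg) = 0.1588732
PLF_dB = 10 * log10(0.1588732) = -7.989 dB

-7.989 dB


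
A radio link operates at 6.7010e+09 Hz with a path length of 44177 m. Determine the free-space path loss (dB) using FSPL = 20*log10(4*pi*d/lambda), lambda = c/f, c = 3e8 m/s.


lambda = c / f = 3.0000e+08 / 6.7010e+09 = 0.04476944 m
FSPL = 20 * log10(4*pi*44177/0.04476944) = 141.9 dB

141.9 dB


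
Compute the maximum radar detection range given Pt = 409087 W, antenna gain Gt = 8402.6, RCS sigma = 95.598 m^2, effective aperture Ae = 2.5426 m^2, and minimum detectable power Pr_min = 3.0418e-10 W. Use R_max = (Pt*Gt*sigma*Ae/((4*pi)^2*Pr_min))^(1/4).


R^4 = 409087*8402.6*95.598*2.5426 / ((4*pi)^2 * 3.0418e-10) = 1.739426e+19
R_max = 1.739426e+19^0.25 = 64581 m

64581 m


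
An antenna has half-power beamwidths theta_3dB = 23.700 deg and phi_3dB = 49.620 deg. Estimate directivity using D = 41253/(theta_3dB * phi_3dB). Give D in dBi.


D_linear = 41253 / (23.700 * 49.620) = 35.07926
D_dBi = 10 * log10(35.07926) = 15.45 dBi

15.45 dBi


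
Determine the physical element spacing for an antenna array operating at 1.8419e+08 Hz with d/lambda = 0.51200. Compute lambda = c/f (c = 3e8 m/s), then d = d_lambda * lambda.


lambda = c / f = 3.0000e+08 / 1.8419e+08 = 1.628753 m
d = 0.51200 * 1.628753 = 0.8339 m

0.8339 m


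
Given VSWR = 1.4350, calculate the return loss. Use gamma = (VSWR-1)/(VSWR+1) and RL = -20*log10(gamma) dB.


gamma = (1.4350 - 1) / (1.4350 + 1) = 0.1786448
RL = -20 * log10(0.1786448) = 14.96 dB

14.96 dB


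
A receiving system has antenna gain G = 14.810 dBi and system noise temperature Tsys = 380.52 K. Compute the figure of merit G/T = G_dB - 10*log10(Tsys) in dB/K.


G/T = 14.810 - 10*log10(380.52) = 14.810 - 25.80377 = -10.99 dB/K

-10.99 dB/K


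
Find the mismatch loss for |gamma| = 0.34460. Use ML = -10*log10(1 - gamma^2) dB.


ML = -10 * log10(1 - 0.34460^2) = -10 * log10(0.88125084) = 0.5490 dB

0.5490 dB


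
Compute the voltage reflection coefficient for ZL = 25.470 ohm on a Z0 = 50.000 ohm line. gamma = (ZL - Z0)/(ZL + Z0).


gamma = (25.470 - 50.000) / (25.470 + 50.000) = -0.3250

-0.3250


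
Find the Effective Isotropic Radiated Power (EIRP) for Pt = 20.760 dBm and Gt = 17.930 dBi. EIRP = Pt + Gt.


EIRP = Pt + Gt = 20.760 + 17.930 = 38.69 dBm

38.69 dBm


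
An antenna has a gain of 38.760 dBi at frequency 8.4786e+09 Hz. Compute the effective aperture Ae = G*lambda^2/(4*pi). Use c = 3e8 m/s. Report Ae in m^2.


lambda = c / f = 3.0000e+08 / 8.4786e+09 = 0.03538320 m
G_linear = 10^(38.760/10) = 7516.229
Ae = G_linear * lambda^2 / (4*pi) = 7516.229 * 0.03538320^2 / (4*pi) = 0.7488 m^2

0.7488 m^2


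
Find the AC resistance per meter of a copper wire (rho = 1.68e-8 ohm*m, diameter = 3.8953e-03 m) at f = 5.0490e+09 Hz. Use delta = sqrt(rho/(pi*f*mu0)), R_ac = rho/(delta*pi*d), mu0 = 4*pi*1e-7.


delta = sqrt(1.68e-8 / (pi * 5.0490e+09 * 4*pi*1e-7)) = 9.180622e-07 m
R_ac = 1.68e-8 / (9.180622e-07 * pi * 3.8953e-03) = 1.495 ohm/m

1.495 ohm/m


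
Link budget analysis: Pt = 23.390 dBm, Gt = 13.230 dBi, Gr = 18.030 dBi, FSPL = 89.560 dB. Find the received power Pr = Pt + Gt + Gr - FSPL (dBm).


Pr = 23.390 + 13.230 + 18.030 - 89.560 = -34.91 dBm

-34.91 dBm


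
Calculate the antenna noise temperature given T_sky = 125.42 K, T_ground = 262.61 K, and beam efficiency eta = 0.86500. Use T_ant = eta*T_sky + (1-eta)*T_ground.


T_ant = 0.86500 * 125.42 + (1 - 0.86500) * 262.61 = 143.9 K

143.9 K


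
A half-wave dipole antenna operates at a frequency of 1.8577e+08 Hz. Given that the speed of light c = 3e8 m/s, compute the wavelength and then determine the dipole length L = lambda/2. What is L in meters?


lambda = c / f = 3.0000e+08 / 1.8577e+08 = 1.614900 m
L = lambda / 2 = 1.614900 / 2 = 0.8075 m

0.8075 m


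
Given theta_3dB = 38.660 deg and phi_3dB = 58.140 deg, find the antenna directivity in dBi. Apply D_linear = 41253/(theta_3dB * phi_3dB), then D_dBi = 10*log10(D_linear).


D_linear = 41253 / (38.660 * 58.140) = 18.35349
D_dBi = 10 * log10(18.35349) = 12.64 dBi

12.64 dBi


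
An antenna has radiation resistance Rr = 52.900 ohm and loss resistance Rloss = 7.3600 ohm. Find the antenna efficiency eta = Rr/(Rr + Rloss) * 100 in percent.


eta = 52.900 / (52.900 + 7.3600) * 100 = 87.79%

87.79%


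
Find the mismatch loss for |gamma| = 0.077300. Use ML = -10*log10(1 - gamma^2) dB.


ML = -10 * log10(1 - 0.077300^2) = -10 * log10(0.99402471) = 0.02603 dB

0.02603 dB


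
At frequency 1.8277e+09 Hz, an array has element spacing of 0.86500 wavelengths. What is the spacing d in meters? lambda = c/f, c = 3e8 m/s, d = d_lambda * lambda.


lambda = c / f = 3.0000e+08 / 1.8277e+09 = 0.1641407 m
d = 0.86500 * 0.1641407 = 0.1420 m

0.1420 m


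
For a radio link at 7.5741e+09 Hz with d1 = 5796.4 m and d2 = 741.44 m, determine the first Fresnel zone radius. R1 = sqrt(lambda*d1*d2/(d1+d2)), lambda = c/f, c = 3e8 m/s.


lambda = c / f = 3.0000e+08 / 7.5741e+09 = 0.03960867 m
R1 = sqrt(0.03960867 * 5796.4 * 741.44 / (5796.4 + 741.44)) = 5.103 m

5.103 m


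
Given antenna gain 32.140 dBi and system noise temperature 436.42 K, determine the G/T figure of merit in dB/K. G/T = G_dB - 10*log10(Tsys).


G/T = 32.140 - 10*log10(436.42) = 32.140 - 26.39905 = 5.741 dB/K

5.741 dB/K


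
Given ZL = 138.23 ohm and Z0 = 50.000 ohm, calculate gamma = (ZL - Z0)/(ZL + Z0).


gamma = (138.23 - 50.000) / (138.23 + 50.000) = 0.4687

0.4687


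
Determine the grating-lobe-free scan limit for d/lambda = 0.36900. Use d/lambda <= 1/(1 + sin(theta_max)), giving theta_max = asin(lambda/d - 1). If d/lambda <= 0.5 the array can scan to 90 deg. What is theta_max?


lambda/d - 1 = 1/0.36900 - 1 = 1.710027 >= 1
d/lambda <= 0.5, so the array can scan to endfire without grating lobes: theta_max = 90 deg

90 deg


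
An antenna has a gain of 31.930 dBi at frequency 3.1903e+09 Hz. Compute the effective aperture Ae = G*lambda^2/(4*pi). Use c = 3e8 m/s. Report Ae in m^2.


lambda = c / f = 3.0000e+08 / 3.1903e+09 = 0.09403504 m
G_linear = 10^(31.930/10) = 1559.553
Ae = G_linear * lambda^2 / (4*pi) = 1559.553 * 0.09403504^2 / (4*pi) = 1.097 m^2

1.097 m^2


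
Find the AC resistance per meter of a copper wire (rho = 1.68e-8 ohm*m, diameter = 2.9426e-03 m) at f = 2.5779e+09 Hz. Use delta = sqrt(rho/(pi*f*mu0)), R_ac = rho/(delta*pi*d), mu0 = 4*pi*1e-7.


delta = sqrt(1.68e-8 / (pi * 2.5779e+09 * 4*pi*1e-7)) = 1.284818e-06 m
R_ac = 1.68e-8 / (1.284818e-06 * pi * 2.9426e-03) = 1.414 ohm/m

1.414 ohm/m


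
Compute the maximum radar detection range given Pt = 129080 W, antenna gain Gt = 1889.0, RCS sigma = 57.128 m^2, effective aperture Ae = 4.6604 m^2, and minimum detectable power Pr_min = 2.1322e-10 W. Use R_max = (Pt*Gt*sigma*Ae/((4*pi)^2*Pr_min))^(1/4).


R^4 = 129080*1889.0*57.128*4.6604 / ((4*pi)^2 * 2.1322e-10) = 1.928037e+18
R_max = 1.928037e+18^0.25 = 37263 m

37263 m


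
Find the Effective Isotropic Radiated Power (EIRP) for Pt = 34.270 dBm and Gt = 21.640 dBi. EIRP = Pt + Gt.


EIRP = Pt + Gt = 34.270 + 21.640 = 55.91 dBm

55.91 dBm


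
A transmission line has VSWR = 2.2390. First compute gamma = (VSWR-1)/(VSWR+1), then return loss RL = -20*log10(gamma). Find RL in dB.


gamma = (2.2390 - 1) / (2.2390 + 1) = 0.3825255
RL = -20 * log10(0.3825255) = 8.347 dB

8.347 dB


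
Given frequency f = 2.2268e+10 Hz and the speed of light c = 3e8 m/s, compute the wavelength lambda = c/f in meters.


lambda = c / f = 3.0000e+08 / 2.2268e+10 = 0.01347 m

0.01347 m


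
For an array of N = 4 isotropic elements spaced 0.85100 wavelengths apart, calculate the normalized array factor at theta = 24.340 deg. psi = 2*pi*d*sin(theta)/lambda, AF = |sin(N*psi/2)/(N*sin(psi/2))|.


psi = 2*pi*0.85100*sin(24.340 deg) = 2.203765 rad
AF = |sin(4*2.203765/2) / (4*sin(2.203765/2))| = 0.2673

0.2673


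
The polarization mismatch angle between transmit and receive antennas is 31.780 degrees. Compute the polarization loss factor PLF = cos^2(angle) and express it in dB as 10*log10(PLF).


PLF_linear = cos^2(31.780 deg) = 0.7226302
PLF_dB = 10 * log10(0.7226302) = -1.411 dB

-1.411 dB


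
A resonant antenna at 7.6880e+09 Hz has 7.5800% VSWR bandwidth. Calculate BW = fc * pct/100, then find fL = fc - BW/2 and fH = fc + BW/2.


BW = 7.6880e+09 * 7.5800/100 = 5.827504e+08 Hz
fL = 7.6880e+09 - 5.827504e+08/2 = 7.397e+09 Hz
fH = 7.6880e+09 + 5.827504e+08/2 = 7.979e+09 Hz

BW=5.828e+08 Hz, fL=7.397e+09 Hz, fH=7.979e+09 Hz


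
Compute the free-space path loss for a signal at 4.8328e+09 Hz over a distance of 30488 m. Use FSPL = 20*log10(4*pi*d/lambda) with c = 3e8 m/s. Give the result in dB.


lambda = c / f = 3.0000e+08 / 4.8328e+09 = 0.06207582 m
FSPL = 20 * log10(4*pi*30488/0.06207582) = 135.8 dB

135.8 dB


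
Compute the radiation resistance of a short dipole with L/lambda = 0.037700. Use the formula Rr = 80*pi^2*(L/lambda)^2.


Rr = 80 * pi^2 * (0.037700)^2 = 80 * 9.869604 * 1.421290e-03 = 1.122 ohm

1.122 ohm


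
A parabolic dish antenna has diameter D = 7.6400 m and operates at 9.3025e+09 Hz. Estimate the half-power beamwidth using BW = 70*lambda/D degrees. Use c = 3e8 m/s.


lambda = c / f = 3.0000e+08 / 9.3025e+09 = 0.03224940 m
BW = 70 * 0.03224940 / 7.6400 = 0.2955 deg

0.2955 deg


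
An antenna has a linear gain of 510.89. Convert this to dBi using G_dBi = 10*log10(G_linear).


G_dBi = 10 * log10(510.89) = 27.08 dBi

27.08 dBi


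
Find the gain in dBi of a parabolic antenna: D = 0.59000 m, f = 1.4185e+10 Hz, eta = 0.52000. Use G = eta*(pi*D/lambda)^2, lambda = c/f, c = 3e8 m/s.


lambda = c / f = 3.0000e+08 / 1.4185e+10 = 0.02114910 m
G_linear = 0.52000 * (pi * 0.59000 / 0.02114910)^2 = 3994.140
G_dBi = 10 * log10(3994.140) = 36.01 dBi

36.01 dBi


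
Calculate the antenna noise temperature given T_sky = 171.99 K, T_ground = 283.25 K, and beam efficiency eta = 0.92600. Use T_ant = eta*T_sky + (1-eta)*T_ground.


T_ant = 0.92600 * 171.99 + (1 - 0.92600) * 283.25 = 180.2 K

180.2 K


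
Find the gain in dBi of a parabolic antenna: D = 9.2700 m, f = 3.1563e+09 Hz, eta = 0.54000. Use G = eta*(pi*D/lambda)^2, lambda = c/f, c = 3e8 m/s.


lambda = c / f = 3.0000e+08 / 3.1563e+09 = 0.09504800 m
G_linear = 0.54000 * (pi * 9.2700 / 0.09504800)^2 = 50695.22
G_dBi = 10 * log10(50695.22) = 47.05 dBi

47.05 dBi


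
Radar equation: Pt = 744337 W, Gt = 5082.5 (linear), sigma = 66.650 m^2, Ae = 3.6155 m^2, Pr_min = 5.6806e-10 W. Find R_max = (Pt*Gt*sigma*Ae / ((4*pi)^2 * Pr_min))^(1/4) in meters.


R^4 = 744337*5082.5*66.650*3.6155 / ((4*pi)^2 * 5.6806e-10) = 1.016252e+19
R_max = 1.016252e+19^0.25 = 56461 m

56461 m


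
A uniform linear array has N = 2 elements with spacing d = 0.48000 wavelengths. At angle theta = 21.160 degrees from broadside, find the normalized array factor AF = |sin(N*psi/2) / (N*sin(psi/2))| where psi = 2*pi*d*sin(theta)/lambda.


psi = 2*pi*0.48000*sin(21.160 deg) = 1.088671 rad
AF = |sin(2*1.088671/2) / (2*sin(1.088671/2))| = 0.8555

0.8555


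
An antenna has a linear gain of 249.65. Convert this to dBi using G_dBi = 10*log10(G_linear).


G_dBi = 10 * log10(249.65) = 23.97 dBi

23.97 dBi


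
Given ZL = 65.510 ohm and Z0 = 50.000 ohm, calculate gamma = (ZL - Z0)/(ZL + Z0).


gamma = (65.510 - 50.000) / (65.510 + 50.000) = 0.1343

0.1343


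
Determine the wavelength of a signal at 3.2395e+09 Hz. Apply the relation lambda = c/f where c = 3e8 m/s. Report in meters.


lambda = c / f = 3.0000e+08 / 3.2395e+09 = 0.09261 m

0.09261 m


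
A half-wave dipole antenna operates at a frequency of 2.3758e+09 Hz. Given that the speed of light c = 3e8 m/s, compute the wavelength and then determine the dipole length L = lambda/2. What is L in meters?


lambda = c / f = 3.0000e+08 / 2.3758e+09 = 0.1262733 m
L = lambda / 2 = 0.1262733 / 2 = 0.06314 m

0.06314 m


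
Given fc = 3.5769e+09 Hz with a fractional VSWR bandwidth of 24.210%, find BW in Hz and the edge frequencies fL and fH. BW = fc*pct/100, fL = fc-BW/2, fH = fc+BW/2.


BW = 3.5769e+09 * 24.210/100 = 8.659675e+08 Hz
fL = 3.5769e+09 - 8.659675e+08/2 = 3.144e+09 Hz
fH = 3.5769e+09 + 8.659675e+08/2 = 4.010e+09 Hz

BW=8.660e+08 Hz, fL=3.144e+09 Hz, fH=4.010e+09 Hz


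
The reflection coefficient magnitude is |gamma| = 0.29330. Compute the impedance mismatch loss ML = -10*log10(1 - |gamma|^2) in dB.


ML = -10 * log10(1 - 0.29330^2) = -10 * log10(0.91397511) = 0.3907 dB

0.3907 dB


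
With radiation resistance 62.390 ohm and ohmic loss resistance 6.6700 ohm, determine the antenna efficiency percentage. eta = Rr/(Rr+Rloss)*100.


eta = 62.390 / (62.390 + 6.6700) * 100 = 90.34%

90.34%


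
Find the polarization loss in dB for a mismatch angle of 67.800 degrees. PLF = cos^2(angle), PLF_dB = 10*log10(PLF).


PLF_linear = cos^2(67.800 deg) = 0.1427637
PLF_dB = 10 * log10(0.1427637) = -8.454 dB

-8.454 dB


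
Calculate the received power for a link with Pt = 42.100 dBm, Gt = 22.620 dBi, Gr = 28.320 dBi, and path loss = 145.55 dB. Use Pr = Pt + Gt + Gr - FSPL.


Pr = 42.100 + 22.620 + 28.320 - 145.55 = -52.51 dBm

-52.51 dBm


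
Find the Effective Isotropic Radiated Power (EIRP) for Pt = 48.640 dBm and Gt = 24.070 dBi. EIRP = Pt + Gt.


EIRP = Pt + Gt = 48.640 + 24.070 = 72.71 dBm

72.71 dBm


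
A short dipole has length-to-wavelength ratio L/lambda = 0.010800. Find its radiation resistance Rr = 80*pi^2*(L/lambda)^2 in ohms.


Rr = 80 * pi^2 * (0.010800)^2 = 80 * 9.869604 * 1.166400e-04 = 0.09210 ohm

0.09210 ohm


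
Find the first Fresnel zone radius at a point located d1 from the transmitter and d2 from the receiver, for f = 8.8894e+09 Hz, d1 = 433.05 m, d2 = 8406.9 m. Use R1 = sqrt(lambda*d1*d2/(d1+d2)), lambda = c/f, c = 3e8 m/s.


lambda = c / f = 3.0000e+08 / 8.8894e+09 = 0.03374806 m
R1 = sqrt(0.03374806 * 433.05 * 8406.9 / (433.05 + 8406.9)) = 3.728 m

3.728 m


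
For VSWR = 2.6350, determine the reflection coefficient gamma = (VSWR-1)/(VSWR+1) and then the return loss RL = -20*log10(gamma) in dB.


gamma = (2.6350 - 1) / (2.6350 + 1) = 0.4497937
RL = -20 * log10(0.4497937) = 6.940 dB

6.940 dB


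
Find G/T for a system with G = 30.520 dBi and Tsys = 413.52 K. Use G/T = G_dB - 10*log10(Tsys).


G/T = 30.520 - 10*log10(413.52) = 30.520 - 26.16497 = 4.355 dB/K

4.355 dB/K


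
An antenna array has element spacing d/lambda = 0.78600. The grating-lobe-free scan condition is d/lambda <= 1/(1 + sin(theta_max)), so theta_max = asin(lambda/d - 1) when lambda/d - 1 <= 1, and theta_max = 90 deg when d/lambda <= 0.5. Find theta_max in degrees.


lambda/d - 1 = 1/0.78600 - 1 = 0.2722646
theta_max = asin(0.2722646) = 15.80 deg

15.80 deg


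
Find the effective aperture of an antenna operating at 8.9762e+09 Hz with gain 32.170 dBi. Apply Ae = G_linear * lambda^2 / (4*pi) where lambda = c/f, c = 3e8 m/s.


lambda = c / f = 3.0000e+08 / 8.9762e+09 = 0.03342172 m
G_linear = 10^(32.170/10) = 1648.162
Ae = G_linear * lambda^2 / (4*pi) = 1648.162 * 0.03342172^2 / (4*pi) = 0.1465 m^2

0.1465 m^2


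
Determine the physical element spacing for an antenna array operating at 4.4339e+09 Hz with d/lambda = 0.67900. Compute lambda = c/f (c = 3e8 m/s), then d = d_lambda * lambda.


lambda = c / f = 3.0000e+08 / 4.4339e+09 = 0.06766052 m
d = 0.67900 * 0.06766052 = 0.04594 m

0.04594 m


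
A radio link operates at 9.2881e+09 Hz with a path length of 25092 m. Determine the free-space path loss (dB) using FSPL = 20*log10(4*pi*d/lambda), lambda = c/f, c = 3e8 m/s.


lambda = c / f = 3.0000e+08 / 9.2881e+09 = 0.03229939 m
FSPL = 20 * log10(4*pi*25092/0.03229939) = 139.8 dB

139.8 dB


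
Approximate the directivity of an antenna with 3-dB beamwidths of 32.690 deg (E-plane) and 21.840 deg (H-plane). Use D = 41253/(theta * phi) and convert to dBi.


D_linear = 41253 / (32.690 * 21.840) = 57.78139
D_dBi = 10 * log10(57.78139) = 17.62 dBi

17.62 dBi


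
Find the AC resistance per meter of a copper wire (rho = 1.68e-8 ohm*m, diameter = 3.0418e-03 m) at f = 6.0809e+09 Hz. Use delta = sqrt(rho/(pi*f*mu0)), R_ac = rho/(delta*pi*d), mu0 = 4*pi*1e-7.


delta = sqrt(1.68e-8 / (pi * 6.0809e+09 * 4*pi*1e-7)) = 8.365480e-07 m
R_ac = 1.68e-8 / (8.365480e-07 * pi * 3.0418e-03) = 2.102 ohm/m

2.102 ohm/m


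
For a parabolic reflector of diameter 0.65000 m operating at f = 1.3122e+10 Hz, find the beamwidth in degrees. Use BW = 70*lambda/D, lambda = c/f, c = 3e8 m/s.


lambda = c / f = 3.0000e+08 / 1.3122e+10 = 0.02286237 m
BW = 70 * 0.02286237 / 0.65000 = 2.462 deg

2.462 deg


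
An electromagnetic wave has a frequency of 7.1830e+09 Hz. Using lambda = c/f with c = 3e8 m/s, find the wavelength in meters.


lambda = c / f = 3.0000e+08 / 7.1830e+09 = 0.04177 m

0.04177 m


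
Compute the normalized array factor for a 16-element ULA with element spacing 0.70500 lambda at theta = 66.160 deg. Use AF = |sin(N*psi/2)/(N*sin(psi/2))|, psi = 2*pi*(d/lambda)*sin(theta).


psi = 2*pi*0.70500*sin(66.160 deg) = 4.051698 rad
AF = |sin(16*4.051698/2) / (16*sin(4.051698/2))| = 0.05846

0.05846


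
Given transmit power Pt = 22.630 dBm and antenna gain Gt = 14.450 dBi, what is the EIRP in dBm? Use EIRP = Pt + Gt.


EIRP = Pt + Gt = 22.630 + 14.450 = 37.08 dBm

37.08 dBm


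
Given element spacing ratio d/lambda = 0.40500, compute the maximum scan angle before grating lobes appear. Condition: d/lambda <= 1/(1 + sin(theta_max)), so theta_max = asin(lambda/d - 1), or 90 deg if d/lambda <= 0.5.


lambda/d - 1 = 1/0.40500 - 1 = 1.469136 >= 1
d/lambda <= 0.5, so the array can scan to endfire without grating lobes: theta_max = 90 deg

90 deg


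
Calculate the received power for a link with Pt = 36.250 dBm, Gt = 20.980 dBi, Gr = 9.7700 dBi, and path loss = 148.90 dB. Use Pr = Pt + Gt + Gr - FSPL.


Pr = 36.250 + 20.980 + 9.7700 - 148.90 = -81.90 dBm

-81.90 dBm


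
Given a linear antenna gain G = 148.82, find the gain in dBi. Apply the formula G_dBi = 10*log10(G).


G_dBi = 10 * log10(148.82) = 21.73 dBi

21.73 dBi


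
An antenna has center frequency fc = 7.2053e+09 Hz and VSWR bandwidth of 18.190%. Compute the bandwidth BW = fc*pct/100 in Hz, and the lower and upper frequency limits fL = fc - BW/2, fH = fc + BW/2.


BW = 7.2053e+09 * 18.190/100 = 1.310644e+09 Hz
fL = 7.2053e+09 - 1.310644e+09/2 = 6.550e+09 Hz
fH = 7.2053e+09 + 1.310644e+09/2 = 7.861e+09 Hz

BW=1.311e+09 Hz, fL=6.550e+09 Hz, fH=7.861e+09 Hz


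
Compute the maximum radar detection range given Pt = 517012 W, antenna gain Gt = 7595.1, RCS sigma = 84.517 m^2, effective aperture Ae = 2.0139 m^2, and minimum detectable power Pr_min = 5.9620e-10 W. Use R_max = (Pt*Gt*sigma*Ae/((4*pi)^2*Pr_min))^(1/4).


R^4 = 517012*7595.1*84.517*2.0139 / ((4*pi)^2 * 5.9620e-10) = 7.099118e+18
R_max = 7.099118e+18^0.25 = 51618 m

51618 m


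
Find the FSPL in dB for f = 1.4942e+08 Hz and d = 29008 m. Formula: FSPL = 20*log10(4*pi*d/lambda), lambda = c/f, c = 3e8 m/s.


lambda = c / f = 3.0000e+08 / 1.4942e+08 = 2.007763 m
FSPL = 20 * log10(4*pi*29008/2.007763) = 105.2 dB

105.2 dB


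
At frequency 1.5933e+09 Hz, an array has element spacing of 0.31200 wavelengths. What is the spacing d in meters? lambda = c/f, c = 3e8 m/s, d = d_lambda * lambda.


lambda = c / f = 3.0000e+08 / 1.5933e+09 = 0.1882885 m
d = 0.31200 * 0.1882885 = 0.05875 m

0.05875 m


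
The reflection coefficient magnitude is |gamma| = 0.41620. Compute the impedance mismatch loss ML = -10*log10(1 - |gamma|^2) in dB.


ML = -10 * log10(1 - 0.41620^2) = -10 * log10(0.82677756) = 0.8261 dB

0.8261 dB


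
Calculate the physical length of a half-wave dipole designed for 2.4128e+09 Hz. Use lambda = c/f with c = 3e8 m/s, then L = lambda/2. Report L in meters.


lambda = c / f = 3.0000e+08 / 2.4128e+09 = 0.1243369 m
L = lambda / 2 = 0.1243369 / 2 = 0.06217 m

0.06217 m


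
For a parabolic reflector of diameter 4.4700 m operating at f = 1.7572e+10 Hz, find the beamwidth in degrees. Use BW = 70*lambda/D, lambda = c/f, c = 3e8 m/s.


lambda = c / f = 3.0000e+08 / 1.7572e+10 = 0.01707262 m
BW = 70 * 0.01707262 / 4.4700 = 0.2674 deg

0.2674 deg


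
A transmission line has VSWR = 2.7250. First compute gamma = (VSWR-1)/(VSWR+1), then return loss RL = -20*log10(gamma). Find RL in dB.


gamma = (2.7250 - 1) / (2.7250 + 1) = 0.4630872
RL = -20 * log10(0.4630872) = 6.687 dB

6.687 dB


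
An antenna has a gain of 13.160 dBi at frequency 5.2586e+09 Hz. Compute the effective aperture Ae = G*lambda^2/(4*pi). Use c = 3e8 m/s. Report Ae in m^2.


lambda = c / f = 3.0000e+08 / 5.2586e+09 = 0.05704940 m
G_linear = 10^(13.160/10) = 20.70141
Ae = G_linear * lambda^2 / (4*pi) = 20.70141 * 0.05704940^2 / (4*pi) = 5.362e-03 m^2

5.362e-03 m^2


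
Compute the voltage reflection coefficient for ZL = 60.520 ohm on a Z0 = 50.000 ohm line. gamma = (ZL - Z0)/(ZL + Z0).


gamma = (60.520 - 50.000) / (60.520 + 50.000) = 0.09519

0.09519


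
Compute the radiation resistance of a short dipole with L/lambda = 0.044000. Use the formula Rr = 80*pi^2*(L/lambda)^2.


Rr = 80 * pi^2 * (0.044000)^2 = 80 * 9.869604 * 1.936000e-03 = 1.529 ohm

1.529 ohm


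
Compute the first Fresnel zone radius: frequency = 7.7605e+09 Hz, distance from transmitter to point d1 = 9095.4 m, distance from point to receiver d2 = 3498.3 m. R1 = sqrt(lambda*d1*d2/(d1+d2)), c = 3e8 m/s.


lambda = c / f = 3.0000e+08 / 7.7605e+09 = 0.03865730 m
R1 = sqrt(0.03865730 * 9095.4 * 3498.3 / (9095.4 + 3498.3)) = 9.883 m

9.883 m


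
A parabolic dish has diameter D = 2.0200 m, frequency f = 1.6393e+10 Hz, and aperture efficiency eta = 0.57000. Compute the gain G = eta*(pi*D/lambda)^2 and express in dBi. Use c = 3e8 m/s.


lambda = c / f = 3.0000e+08 / 1.6393e+10 = 0.01830049 m
G_linear = 0.57000 * (pi * 2.0200 / 0.01830049)^2 = 68541.23
G_dBi = 10 * log10(68541.23) = 48.36 dBi

48.36 dBi


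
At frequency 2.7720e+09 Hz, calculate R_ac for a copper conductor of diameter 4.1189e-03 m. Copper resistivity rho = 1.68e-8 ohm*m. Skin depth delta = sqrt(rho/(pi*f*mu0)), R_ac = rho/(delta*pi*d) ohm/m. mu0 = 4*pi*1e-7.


delta = sqrt(1.68e-8 / (pi * 2.7720e+09 * 4*pi*1e-7)) = 1.239020e-06 m
R_ac = 1.68e-8 / (1.239020e-06 * pi * 4.1189e-03) = 1.048 ohm/m

1.048 ohm/m


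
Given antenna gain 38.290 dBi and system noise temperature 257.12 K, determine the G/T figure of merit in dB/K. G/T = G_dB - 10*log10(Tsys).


G/T = 38.290 - 10*log10(257.12) = 38.290 - 24.10136 = 14.19 dB/K

14.19 dB/K


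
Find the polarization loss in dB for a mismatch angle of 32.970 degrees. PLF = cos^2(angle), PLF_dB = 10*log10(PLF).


PLF_linear = cos^2(32.970 deg) = 0.7038465
PLF_dB = 10 * log10(0.7038465) = -1.525 dB

-1.525 dB


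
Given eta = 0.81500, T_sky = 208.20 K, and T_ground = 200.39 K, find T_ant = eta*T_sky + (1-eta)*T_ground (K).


T_ant = 0.81500 * 208.20 + (1 - 0.81500) * 200.39 = 206.8 K

206.8 K


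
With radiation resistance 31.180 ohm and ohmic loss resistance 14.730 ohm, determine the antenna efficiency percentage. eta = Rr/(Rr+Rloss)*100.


eta = 31.180 / (31.180 + 14.730) * 100 = 67.92%

67.92%


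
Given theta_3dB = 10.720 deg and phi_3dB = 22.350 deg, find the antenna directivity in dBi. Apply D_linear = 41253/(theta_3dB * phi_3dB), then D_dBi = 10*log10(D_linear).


D_linear = 41253 / (10.720 * 22.350) = 172.1802
D_dBi = 10 * log10(172.1802) = 22.36 dBi

22.36 dBi


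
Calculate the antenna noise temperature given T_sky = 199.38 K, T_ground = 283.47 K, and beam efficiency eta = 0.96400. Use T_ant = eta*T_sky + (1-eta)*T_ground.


T_ant = 0.96400 * 199.38 + (1 - 0.96400) * 283.47 = 202.4 K

202.4 K


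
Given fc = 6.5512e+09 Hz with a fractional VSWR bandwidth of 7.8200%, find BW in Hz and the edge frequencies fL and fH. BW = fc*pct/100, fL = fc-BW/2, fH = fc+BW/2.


BW = 6.5512e+09 * 7.8200/100 = 5.123038e+08 Hz
fL = 6.5512e+09 - 5.123038e+08/2 = 6.295e+09 Hz
fH = 6.5512e+09 + 5.123038e+08/2 = 6.807e+09 Hz

BW=5.123e+08 Hz, fL=6.295e+09 Hz, fH=6.807e+09 Hz


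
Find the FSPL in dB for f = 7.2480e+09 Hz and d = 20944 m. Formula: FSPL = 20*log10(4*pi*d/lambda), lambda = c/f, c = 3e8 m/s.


lambda = c / f = 3.0000e+08 / 7.2480e+09 = 0.04139073 m
FSPL = 20 * log10(4*pi*20944/0.04139073) = 136.1 dB

136.1 dB


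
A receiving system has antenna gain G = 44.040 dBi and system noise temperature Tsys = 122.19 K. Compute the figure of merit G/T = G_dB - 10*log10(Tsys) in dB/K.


G/T = 44.040 - 10*log10(122.19) = 44.040 - 20.87036 = 23.17 dB/K

23.17 dB/K


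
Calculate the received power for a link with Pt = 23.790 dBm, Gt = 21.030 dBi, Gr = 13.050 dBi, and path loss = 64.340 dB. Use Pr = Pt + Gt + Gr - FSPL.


Pr = 23.790 + 21.030 + 13.050 - 64.340 = -6.47 dBm

-6.47 dBm


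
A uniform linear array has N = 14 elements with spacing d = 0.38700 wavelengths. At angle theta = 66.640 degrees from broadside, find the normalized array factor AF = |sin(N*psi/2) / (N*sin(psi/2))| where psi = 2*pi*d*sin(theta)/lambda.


psi = 2*pi*0.38700*sin(66.640 deg) = 2.232279 rad
AF = |sin(14*2.232279/2) / (14*sin(2.232279/2))| = 6.513e-03

6.513e-03


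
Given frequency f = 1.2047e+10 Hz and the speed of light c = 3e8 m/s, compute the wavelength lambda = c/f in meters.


lambda = c / f = 3.0000e+08 / 1.2047e+10 = 0.02490 m

0.02490 m


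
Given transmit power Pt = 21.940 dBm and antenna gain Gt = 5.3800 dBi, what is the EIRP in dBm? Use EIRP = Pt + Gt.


EIRP = Pt + Gt = 21.940 + 5.3800 = 27.32 dBm

27.32 dBm


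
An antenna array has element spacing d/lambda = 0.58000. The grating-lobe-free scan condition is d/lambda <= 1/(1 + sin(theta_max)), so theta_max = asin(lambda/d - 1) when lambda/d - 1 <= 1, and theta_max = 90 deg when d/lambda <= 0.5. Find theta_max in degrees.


lambda/d - 1 = 1/0.58000 - 1 = 0.7241379
theta_max = asin(0.7241379) = 46.40 deg

46.40 deg


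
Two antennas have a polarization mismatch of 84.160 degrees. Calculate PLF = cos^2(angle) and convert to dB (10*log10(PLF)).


PLF_linear = cos^2(84.160 deg) = 0.01035323
PLF_dB = 10 * log10(0.01035323) = -19.85 dB

-19.85 dB


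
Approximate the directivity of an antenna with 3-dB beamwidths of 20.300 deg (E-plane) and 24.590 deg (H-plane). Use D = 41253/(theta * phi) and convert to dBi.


D_linear = 41253 / (20.300 * 24.590) = 82.64203
D_dBi = 10 * log10(82.64203) = 19.17 dBi

19.17 dBi


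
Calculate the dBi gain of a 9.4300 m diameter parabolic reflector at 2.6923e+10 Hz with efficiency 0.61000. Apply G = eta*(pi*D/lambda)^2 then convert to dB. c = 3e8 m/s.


lambda = c / f = 3.0000e+08 / 2.6923e+10 = 0.01114289 m
G_linear = 0.61000 * (pi * 9.4300 / 0.01114289)^2 = 4.311787e+06
G_dBi = 10 * log10(4.311787e+06) = 66.35 dBi

66.35 dBi


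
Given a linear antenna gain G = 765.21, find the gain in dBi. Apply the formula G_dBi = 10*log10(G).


G_dBi = 10 * log10(765.21) = 28.84 dBi

28.84 dBi
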